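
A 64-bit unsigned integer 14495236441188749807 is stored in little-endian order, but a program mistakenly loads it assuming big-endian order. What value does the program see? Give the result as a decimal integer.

17244663974355282377

14495236441188749807 in 64-bit hexadecimal is 0xC9296CBE845A51EF.
Stored little-endian, the bytes at ascending addresses are EF 51 5A 84 BE 6C 29 C9.
Read back as big-endian, the last byte is least significant, giving 0xEF515A84BE6C29C9.
0xEF515A84BE6C29C9 = 17244663974355282377.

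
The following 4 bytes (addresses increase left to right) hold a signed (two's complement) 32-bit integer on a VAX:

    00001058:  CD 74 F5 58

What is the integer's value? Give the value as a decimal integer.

1492481229

Little-endian stores the least-significant byte at the lowest address.
Reassemble most-significant byte first: 58 F5 74 CD → 0x58F574CD.
0x58F574CD = 1492481229.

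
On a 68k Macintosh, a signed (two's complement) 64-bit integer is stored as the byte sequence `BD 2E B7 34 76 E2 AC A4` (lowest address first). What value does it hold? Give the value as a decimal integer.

-4814709515651732316

In big-endian order the high byte comes first in memory.
The bytes are already most-significant first: 0xBD2EB73476E2ACA4.
Top bit is set, so as a signed 64-bit value this is 0xBD2EB73476E2ACA4 − 2^64 = -4814709515651732316.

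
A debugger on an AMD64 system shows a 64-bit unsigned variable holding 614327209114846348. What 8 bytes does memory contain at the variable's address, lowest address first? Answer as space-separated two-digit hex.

8C C4 25 83 57 87 86 08

614327209114846348 in hexadecimal, padded to 64 bits, is 0x088687578325C48C.
Split into bytes (most-significant first): 08 86 87 57 83 25 C4 8C.
Little-endian stores the least-significant byte at the lowest address.
So at ascending addresses the bytes are 8C C4 25 83 57 87 86 08.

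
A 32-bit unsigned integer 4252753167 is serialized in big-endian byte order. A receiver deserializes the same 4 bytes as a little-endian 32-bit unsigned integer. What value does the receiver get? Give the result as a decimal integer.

266173437

4252753167 in 32-bit hexadecimal is 0xFD7BDD0F.
Stored big-endian, the bytes at ascending addresses are FD 7B DD 0F.
Read back as little-endian, the first byte is least significant, giving 0x0FDD7BFD.
0x0FDD7BFD = 266173437.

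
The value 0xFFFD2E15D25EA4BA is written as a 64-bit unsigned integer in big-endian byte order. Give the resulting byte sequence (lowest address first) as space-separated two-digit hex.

FF FD 2E 15 D2 5E A4 BA

Split into bytes (most-significant first): FF FD 2E 15 D2 5E A4 BA.
Big-endian stores the most-significant byte at the lowest address.
So the memory order matches the most-significant-first order: FF FD 2E 15 D2 5E A4 BA.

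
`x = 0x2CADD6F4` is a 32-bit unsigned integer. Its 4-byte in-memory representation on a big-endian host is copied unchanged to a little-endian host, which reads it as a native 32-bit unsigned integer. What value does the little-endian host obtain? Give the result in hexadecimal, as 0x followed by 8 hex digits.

0xF4D6AD2C

Stored big-endian, the bytes at ascending addresses are 2C AD D6 F4.
Read back as little-endian, the first byte is least significant, giving 0xF4D6AD2C.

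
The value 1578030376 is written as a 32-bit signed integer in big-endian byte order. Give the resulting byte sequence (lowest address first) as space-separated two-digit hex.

5E 0E D5 28

1578030376 in hexadecimal, padded to 32 bits, is 0x5E0ED528.
Split into bytes (most-significant first): 5E 0E D5 28.
Big-endian stores the most-significant byte at the lowest address.
So the memory order matches the most-significant-first order: 5E 0E D5 28.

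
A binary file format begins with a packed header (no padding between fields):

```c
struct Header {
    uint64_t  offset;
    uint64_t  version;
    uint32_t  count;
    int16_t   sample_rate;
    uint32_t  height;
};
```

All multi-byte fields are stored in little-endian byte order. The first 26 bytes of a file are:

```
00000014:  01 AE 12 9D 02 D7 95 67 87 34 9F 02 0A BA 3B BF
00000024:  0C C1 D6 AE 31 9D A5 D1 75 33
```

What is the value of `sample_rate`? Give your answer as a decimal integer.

-25295

`sample_rate` follows `offset` (8 B), `version` (8 B), `count` (4 B), so it starts at offset 8 + 8 + 4 = 20 and occupies 2 bytes.
Bytes at offsets 20..21: 31 9D.
In little-endian order the low byte comes first in memory.
Reassemble most-significant byte first: 9D 31 → 0x9D31.
Top bit is set, so as a signed 16-bit value this is 0x9D31 − 2^16 = -25295.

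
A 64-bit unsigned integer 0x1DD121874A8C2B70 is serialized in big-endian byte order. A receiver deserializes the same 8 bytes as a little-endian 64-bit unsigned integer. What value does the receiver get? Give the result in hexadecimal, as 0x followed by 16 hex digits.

Stored big-endian, the bytes at ascending addresses are 1D D1 21 87 4A 8C 2B 70.
Read back as little-endian, the first byte is least significant, giving 0x702B8C4A8721D11D.

0x702B8C4A8721D11D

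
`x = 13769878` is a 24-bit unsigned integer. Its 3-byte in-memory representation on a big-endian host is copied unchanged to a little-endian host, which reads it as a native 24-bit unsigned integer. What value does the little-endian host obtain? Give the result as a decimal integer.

13769878 in 24-bit hexadecimal is 0xD21C96.
Stored big-endian, the bytes at ascending addresses are D2 1C 96.
Read back as little-endian, the first byte is least significant, giving 0x961CD2.
0x961CD2 = 9837778.

9837778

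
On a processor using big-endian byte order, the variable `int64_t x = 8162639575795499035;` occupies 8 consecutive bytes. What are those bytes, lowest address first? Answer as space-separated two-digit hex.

71 47 85 72 58 D6 00 1B

8162639575795499035 in hexadecimal, padded to 64 bits, is 0x7147857258D6001B.
Split into bytes (most-significant first): 71 47 85 72 58 D6 00 1B.
Big-endian stores the most-significant byte at the lowest address.
So the memory order matches the most-significant-first order: 71 47 85 72 58 D6 00 1B.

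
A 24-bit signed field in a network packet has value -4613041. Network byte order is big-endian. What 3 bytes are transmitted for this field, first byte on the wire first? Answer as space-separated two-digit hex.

B9 9C 4F

Two's complement of -4613041 in 24 bits: 4613041 = 0x4663B1; invert → 0xB99C4E; add 1 → 0xB99C4F.
Split into bytes (most-significant first): B9 9C 4F.
In big-endian order the high byte comes first in memory.
So the memory order matches the most-significant-first order: B9 9C 4F.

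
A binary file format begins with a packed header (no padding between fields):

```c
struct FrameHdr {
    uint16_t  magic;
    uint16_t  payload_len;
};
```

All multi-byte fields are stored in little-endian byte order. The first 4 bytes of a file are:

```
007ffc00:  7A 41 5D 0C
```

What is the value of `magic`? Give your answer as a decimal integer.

16762

`magic` is the first field, at byte offset 0, occupying 2 bytes.
Bytes at offsets 0..1: 7A 41.
In little-endian order the low byte comes first in memory.
Reassemble most-significant byte first: 41 7A → 0x417A.
0x417A = 16762.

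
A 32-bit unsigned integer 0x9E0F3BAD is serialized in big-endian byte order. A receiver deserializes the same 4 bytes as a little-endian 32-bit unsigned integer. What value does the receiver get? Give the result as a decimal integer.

Stored big-endian, the bytes at ascending addresses are 9E 0F 3B AD.
Read back as little-endian, the first byte is least significant, giving 0xAD3B0F9E.
0xAD3B0F9E = 2906328990.

2906328990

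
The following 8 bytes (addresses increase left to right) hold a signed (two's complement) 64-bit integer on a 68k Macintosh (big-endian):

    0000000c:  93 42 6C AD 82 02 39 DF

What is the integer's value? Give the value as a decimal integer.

In big-endian order the high byte comes first in memory.
The bytes are already most-significant first: 0x93426CAD820239DF.
Top bit is set, so as a signed 64-bit value this is 0x93426CAD820239DF − 2^64 = -7835580909204915745.

-7835580909204915745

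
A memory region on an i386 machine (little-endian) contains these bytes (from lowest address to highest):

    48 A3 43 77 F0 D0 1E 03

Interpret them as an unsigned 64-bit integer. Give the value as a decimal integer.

224846762626753352

Little-endian stores the least-significant byte at the lowest address.
Reassemble most-significant byte first: 03 1E D0 F0 77 43 A3 48 → 0x031ED0F07743A348.
0x031ED0F07743A348 = 224846762626753352.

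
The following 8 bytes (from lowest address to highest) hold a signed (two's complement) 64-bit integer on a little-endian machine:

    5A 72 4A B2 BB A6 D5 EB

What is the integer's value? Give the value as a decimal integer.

-1453071979676798374

Little-endian: lowest address holds the least-significant byte.
Reassemble most-significant byte first: EB D5 A6 BB B2 4A 72 5A → 0xEBD5A6BBB24A725A.
Top bit is set, so as a signed 64-bit value this is 0xEBD5A6BBB24A725A − 2^64 = -1453071979676798374.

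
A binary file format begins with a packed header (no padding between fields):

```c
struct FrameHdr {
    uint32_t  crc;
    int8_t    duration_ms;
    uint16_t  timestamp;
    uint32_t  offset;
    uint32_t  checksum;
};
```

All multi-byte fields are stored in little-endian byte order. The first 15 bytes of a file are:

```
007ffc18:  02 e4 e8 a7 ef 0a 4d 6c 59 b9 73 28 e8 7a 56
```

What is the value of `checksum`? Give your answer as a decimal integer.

1450895400

`checksum` follows `crc` (4 B), `duration_ms` (1 B), `timestamp` (2 B), `offset` (4 B), so it starts at offset 4 + 1 + 2 + 4 = 11 and occupies 4 bytes.
Bytes at offsets 11..14: 28 E8 7A 56.
In little-endian order the low byte comes first in memory.
Reassemble most-significant byte first: 56 7A E8 28 → 0x567AE828.
0x567AE828 = 1450895400.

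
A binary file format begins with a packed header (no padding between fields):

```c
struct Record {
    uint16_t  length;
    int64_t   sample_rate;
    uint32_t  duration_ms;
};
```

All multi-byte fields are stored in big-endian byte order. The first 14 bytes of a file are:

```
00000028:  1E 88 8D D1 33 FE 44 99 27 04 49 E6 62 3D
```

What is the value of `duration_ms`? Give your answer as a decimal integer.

1239835197

`duration_ms` follows `length` (2 B), `sample_rate` (8 B), so it starts at offset 2 + 8 = 10 and occupies 4 bytes.
Bytes at offsets 10..13: 49 E6 62 3D.
Big-endian stores the most-significant byte at the lowest address.
The bytes are already most-significant first: 0x49E6623D.
0x49E6623D = 1239835197.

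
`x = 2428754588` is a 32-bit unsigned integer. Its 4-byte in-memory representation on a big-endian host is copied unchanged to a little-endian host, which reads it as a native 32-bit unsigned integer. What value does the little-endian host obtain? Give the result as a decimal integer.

2631582608

2428754588 in 32-bit hexadecimal is 0x90C3DA9C.
Stored big-endian, the bytes at ascending addresses are 90 C3 DA 9C.
Read back as little-endian, the first byte is least significant, giving 0x9CDAC390.
0x9CDAC390 = 2631582608.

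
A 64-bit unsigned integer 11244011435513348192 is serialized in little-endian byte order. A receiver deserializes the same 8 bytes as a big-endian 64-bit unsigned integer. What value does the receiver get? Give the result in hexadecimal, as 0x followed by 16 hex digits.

0x600034C8D3C00A9C

11244011435513348192 in 64-bit hexadecimal is 0x9C0AC0D3C8340060.
Stored little-endian, the bytes at ascending addresses are 60 00 34 C8 D3 C0 0A 9C.
Read back as big-endian, the last byte is least significant, giving 0x600034C8D3C00A9C.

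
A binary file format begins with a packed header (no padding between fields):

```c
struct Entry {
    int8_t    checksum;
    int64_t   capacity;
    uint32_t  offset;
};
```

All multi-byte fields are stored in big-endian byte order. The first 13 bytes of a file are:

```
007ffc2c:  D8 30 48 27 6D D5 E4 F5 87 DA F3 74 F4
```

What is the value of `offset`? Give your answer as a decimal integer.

`offset` follows `checksum` (1 B), `capacity` (8 B), so it starts at offset 1 + 8 = 9 and occupies 4 bytes.
Bytes at offsets 9..12: DA F3 74 F4.
Big-endian stores the most-significant byte at the lowest address.
The bytes are already most-significant first: 0xDAF374F4.
0xDAF374F4 = 3673388276.

3673388276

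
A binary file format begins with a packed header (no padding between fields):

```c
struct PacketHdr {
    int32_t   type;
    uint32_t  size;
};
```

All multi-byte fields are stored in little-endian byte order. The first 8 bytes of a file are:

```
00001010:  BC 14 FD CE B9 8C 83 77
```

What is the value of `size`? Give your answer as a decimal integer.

`size` follows `type` (4 bytes), so it starts at byte offset 4 and occupies 4 bytes.
Bytes at offsets 4..7: B9 8C 83 77.
Little-endian stores the least-significant byte at the lowest address.
Reassemble most-significant byte first: 77 83 8C B9 → 0x77838CB9.
0x77838CB9 = 2005109945.

2005109945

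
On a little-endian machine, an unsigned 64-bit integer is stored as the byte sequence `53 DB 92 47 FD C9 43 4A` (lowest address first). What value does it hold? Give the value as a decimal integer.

Little-endian stores the least-significant byte at the lowest address.
Reassemble most-significant byte first: 4A 43 C9 FD 47 92 DB 53 → 0x4A43C9FD4792DB53.
0x4A43C9FD4792DB53 = 5351342871910996819.

5351342871910996819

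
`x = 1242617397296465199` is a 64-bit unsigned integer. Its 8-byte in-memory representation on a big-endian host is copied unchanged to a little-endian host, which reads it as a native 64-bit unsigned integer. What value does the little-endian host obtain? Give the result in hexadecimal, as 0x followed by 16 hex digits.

1242617397296465199 in 64-bit hexadecimal is 0x113EA9F06D93852F.
Stored big-endian, the bytes at ascending addresses are 11 3E A9 F0 6D 93 85 2F.
Read back as little-endian, the first byte is least significant, giving 0x2F85936DF0A93E11.

0x2F85936DF0A93E11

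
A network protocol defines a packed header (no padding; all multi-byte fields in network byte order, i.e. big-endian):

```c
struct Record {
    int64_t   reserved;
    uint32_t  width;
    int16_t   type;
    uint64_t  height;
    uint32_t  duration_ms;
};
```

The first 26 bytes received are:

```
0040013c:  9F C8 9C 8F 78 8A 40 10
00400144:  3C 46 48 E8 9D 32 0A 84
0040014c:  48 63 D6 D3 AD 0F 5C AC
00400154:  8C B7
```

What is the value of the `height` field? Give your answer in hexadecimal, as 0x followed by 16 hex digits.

`height` follows `reserved` (8 B), `width` (4 B), `type` (2 B), so it starts at offset 8 + 4 + 2 = 14 and occupies 8 bytes.
Bytes at offsets 14..21: 0A 84 48 63 D6 D3 AD 0F.
Big-endian: lowest address holds the most-significant byte.
The bytes are already most-significant first: 0x0A844863D6D3AD0F.

0x0A844863D6D3AD0F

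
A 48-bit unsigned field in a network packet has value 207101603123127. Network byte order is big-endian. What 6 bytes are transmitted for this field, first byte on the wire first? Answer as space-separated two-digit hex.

207101603123127 in hexadecimal, padded to 48 bits, is 0xBC5B997C8FB7.
Split into bytes (most-significant first): BC 5B 99 7C 8F B7.
Big-endian: lowest address holds the most-significant byte.
So the memory order matches the most-significant-first order: BC 5B 99 7C 8F B7.

BC 5B 99 7C 8F B7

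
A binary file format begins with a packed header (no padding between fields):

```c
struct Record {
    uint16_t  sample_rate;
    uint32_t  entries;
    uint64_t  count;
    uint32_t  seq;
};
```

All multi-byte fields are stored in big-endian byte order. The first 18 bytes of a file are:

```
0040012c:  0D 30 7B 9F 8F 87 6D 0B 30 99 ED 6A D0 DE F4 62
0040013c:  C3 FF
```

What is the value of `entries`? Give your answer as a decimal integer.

2074054535

`entries` follows `sample_rate` (2 bytes), so it starts at byte offset 2 and occupies 4 bytes.
Bytes at offsets 2..5: 7B 9F 8F 87.
Big-endian: lowest address holds the most-significant byte.
The bytes are already most-significant first: 0x7B9F8F87.
0x7B9F8F87 = 2074054535.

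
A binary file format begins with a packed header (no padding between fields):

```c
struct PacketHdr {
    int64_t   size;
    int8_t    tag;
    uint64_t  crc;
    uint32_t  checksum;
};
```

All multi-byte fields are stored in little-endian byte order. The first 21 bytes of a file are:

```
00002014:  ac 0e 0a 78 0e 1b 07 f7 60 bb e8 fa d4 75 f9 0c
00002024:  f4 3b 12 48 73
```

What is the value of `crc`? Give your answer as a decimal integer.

`crc` follows `size` (8 B), `tag` (1 B), so it starts at offset 8 + 1 = 9 and occupies 8 bytes.
Bytes at offsets 9..16: BB E8 FA D4 75 F9 0C F4.
In little-endian order the low byte comes first in memory.
Reassemble most-significant byte first: F4 0C F9 75 D4 FA E8 BB → 0xF40CF975D4FAE8BB.
0xF40CF975D4FAE8BB = 17585704929454647483.

17585704929454647483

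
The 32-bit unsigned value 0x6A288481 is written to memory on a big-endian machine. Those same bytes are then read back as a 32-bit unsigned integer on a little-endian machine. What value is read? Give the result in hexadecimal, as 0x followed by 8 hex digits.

0x8184286A

Stored big-endian, the bytes at ascending addresses are 6A 28 84 81.
Read back as little-endian, the first byte is least significant, giving 0x8184286A.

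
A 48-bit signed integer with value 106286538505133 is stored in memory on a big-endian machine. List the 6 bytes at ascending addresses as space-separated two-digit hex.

60 AA C3 5F 3B AD

106286538505133 in hexadecimal, padded to 48 bits, is 0x60AAC35F3BAD.
Split into bytes (most-significant first): 60 AA C3 5F 3B AD.
Big-endian: lowest address holds the most-significant byte.
So the memory order matches the most-significant-first order: 60 AA C3 5F 3B AD.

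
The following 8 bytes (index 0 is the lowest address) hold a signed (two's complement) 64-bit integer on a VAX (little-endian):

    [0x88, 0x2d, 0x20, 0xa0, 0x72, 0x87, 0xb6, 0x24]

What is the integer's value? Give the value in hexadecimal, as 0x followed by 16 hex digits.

0x24B68772A0202D88

Little-endian stores the least-significant byte at the lowest address.
Reassemble most-significant byte first: 24 B6 87 72 A0 20 2D 88 → 0x24B68772A0202D88.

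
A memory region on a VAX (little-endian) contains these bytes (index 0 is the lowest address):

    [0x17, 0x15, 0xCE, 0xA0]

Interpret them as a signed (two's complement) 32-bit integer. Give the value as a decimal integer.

Little-endian: lowest address holds the least-significant byte.
Reassemble most-significant byte first: A0 CE 15 17 → 0xA0CE1517.
Top bit is set, so as a signed 32-bit value this is 0xA0CE1517 − 2^32 = -1597106921.

-1597106921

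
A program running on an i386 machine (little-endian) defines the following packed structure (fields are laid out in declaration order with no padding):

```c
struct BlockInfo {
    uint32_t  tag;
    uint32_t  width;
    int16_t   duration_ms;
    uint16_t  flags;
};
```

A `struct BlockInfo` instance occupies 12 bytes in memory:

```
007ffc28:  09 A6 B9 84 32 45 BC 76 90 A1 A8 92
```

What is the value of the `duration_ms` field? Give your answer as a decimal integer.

-24176

`duration_ms` follows `tag` (4 B), `width` (4 B), so it starts at offset 4 + 4 = 8 and occupies 2 bytes.
Bytes at offsets 8..9: 90 A1.
In little-endian order the low byte comes first in memory.
Reassemble most-significant byte first: A1 90 → 0xA190.
Top bit is set, so as a signed 16-bit value this is 0xA190 − 2^16 = -24176.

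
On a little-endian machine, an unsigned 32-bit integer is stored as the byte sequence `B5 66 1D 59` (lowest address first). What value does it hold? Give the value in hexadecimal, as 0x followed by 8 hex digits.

Little-endian: lowest address holds the least-significant byte.
Reassemble most-significant byte first: 59 1D 66 B5 → 0x591D66B5.

0x591D66B5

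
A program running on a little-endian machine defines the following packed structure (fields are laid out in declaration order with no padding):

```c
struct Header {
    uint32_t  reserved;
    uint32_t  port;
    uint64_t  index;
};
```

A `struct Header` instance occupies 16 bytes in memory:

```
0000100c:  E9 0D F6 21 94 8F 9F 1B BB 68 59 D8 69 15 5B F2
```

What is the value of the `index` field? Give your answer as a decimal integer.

17463575524404717755

`index` follows `reserved` (4 B), `port` (4 B), so it starts at offset 4 + 4 = 8 and occupies 8 bytes.
Bytes at offsets 8..15: BB 68 59 D8 69 15 5B F2.
Little-endian: lowest address holds the least-significant byte.
Reassemble most-significant byte first: F2 5B 15 69 D8 59 68 BB → 0xF25B1569D85968BB.
0xF25B1569D85968BB = 17463575524404717755.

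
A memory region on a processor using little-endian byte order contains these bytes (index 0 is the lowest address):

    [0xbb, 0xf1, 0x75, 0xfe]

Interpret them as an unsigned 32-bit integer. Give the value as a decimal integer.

Little-endian: lowest address holds the least-significant byte.
Reassemble most-significant byte first: FE 75 F1 BB → 0xFE75F1BB.
0xFE75F1BB = 4269142459.

4269142459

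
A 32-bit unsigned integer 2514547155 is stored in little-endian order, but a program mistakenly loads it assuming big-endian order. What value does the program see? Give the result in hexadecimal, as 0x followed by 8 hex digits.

2514547155 in 32-bit hexadecimal is 0x95E0F1D3.
Stored little-endian, the bytes at ascending addresses are D3 F1 E0 95.
Read back as big-endian, the last byte is least significant, giving 0xD3F1E095.

0xD3F1E095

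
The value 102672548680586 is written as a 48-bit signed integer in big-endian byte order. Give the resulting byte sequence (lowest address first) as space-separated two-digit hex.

5D 61 50 CA D3 8A

102672548680586 in hexadecimal, padded to 48 bits, is 0x5D6150CAD38A.
Split into bytes (most-significant first): 5D 61 50 CA D3 8A.
In big-endian order the high byte comes first in memory.
So the memory order matches the most-significant-first order: 5D 61 50 CA D3 8A.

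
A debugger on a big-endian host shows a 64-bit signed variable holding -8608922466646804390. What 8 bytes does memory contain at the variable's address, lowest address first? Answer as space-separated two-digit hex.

Two's complement of -8608922466646804390 in 64 bits: 8608922466646804390 = 0x7779095F135CC7A6; invert → 0x8886F6A0ECA33859; add 1 → 0x8886F6A0ECA3385A.
Split into bytes (most-significant first): 88 86 F6 A0 EC A3 38 5A.
In big-endian order the high byte comes first in memory.
So the memory order matches the most-significant-first order: 88 86 F6 A0 EC A3 38 5A.

88 86 F6 A0 EC A3 38 5A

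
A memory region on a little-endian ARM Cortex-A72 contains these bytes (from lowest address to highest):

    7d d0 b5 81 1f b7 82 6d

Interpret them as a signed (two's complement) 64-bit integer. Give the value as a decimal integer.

In little-endian order the low byte comes first in memory.
Reassemble most-significant byte first: 6D 82 B7 1F 81 B5 D0 7D → 0x6D82B71F81B5D07D.
0x6D82B71F81B5D07D = 7891070843054575741.

7891070843054575741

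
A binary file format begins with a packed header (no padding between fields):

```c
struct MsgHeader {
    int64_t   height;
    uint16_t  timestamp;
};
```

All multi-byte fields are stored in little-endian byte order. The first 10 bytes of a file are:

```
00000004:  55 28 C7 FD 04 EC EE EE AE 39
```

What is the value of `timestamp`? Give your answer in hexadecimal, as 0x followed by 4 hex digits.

`timestamp` follows `height` (8 bytes), so it starts at byte offset 8 and occupies 2 bytes.
Bytes at offsets 8..9: AE 39.
In little-endian order the low byte comes first in memory.
Reassemble most-significant byte first: 39 AE → 0x39AE.

0x39AE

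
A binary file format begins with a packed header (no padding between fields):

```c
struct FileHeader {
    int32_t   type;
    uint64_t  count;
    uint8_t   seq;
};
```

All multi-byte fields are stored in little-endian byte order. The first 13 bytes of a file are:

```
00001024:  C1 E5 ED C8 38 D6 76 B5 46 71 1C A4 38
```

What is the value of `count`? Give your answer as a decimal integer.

`count` follows `type` (4 bytes), so it starts at byte offset 4 and occupies 8 bytes.
Bytes at offsets 4..11: 38 D6 76 B5 46 71 1C A4.
Little-endian: lowest address holds the least-significant byte.
Reassemble most-significant byte first: A4 1C 71 46 B5 76 D6 38 → 0xA41C7146B576D638.
0xA41C7146B576D638 = 11825451270074193464.

11825451270074193464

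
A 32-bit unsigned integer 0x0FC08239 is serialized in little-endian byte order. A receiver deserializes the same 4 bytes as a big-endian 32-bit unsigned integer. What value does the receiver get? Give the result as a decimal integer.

Stored little-endian, the bytes at ascending addresses are 39 82 C0 0F.
Read back as big-endian, the last byte is least significant, giving 0x3982C00F.
0x3982C00F = 964870159.

964870159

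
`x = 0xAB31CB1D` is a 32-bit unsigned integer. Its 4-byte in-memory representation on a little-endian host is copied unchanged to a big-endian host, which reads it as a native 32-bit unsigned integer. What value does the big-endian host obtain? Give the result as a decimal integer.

499855787

Stored little-endian, the bytes at ascending addresses are 1D CB 31 AB.
Read back as big-endian, the last byte is least significant, giving 0x1DCB31AB.
0x1DCB31AB = 499855787.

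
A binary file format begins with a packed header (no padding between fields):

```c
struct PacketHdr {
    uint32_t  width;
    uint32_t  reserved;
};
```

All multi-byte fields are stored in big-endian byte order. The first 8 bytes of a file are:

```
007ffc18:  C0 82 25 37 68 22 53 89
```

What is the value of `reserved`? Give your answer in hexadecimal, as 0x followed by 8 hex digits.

`reserved` follows `width` (4 bytes), so it starts at byte offset 4 and occupies 4 bytes.
Bytes at offsets 4..7: 68 22 53 89.
Big-endian: lowest address holds the most-significant byte.
The bytes are already most-significant first: 0x68225389.

0x68225389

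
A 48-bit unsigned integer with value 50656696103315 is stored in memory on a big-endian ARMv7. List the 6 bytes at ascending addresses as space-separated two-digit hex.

50656696103315 in hexadecimal, padded to 48 bits, is 0x2E126E607193.
Split into bytes (most-significant first): 2E 12 6E 60 71 93.
Big-endian stores the most-significant byte at the lowest address.
So the memory order matches the most-significant-first order: 2E 12 6E 60 71 93.

2E 12 6E 60 71 93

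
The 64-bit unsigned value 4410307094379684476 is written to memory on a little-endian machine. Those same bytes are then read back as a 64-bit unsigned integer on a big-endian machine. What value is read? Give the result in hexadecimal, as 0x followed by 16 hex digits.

0x7CE2E27EEF8E343D

4410307094379684476 in 64-bit hexadecimal is 0x3D348EEF7EE2E27C.
Stored little-endian, the bytes at ascending addresses are 7C E2 E2 7E EF 8E 34 3D.
Read back as big-endian, the last byte is least significant, giving 0x7CE2E27EEF8E343D.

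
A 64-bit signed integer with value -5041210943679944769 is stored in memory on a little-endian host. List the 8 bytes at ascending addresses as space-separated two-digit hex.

Two's complement of -5041210943679944769 in 64 bits: 5041210943679944769 = 0x45F5FAA4CFDAD841; invert → 0xBA0A055B302527BE; add 1 → 0xBA0A055B302527BF.
Split into bytes (most-significant first): BA 0A 05 5B 30 25 27 BF.
Little-endian stores the least-significant byte at the lowest address.
So at ascending addresses the bytes are BF 27 25 30 5B 05 0A BA.

BF 27 25 30 5B 05 0A BA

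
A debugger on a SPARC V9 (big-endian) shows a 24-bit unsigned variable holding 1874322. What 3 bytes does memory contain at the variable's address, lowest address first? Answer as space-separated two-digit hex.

1C 99 92

1874322 in hexadecimal, padded to 24 bits, is 0x1C9992.
Split into bytes (most-significant first): 1C 99 92.
Big-endian: lowest address holds the most-significant byte.
So the memory order matches the most-significant-first order: 1C 99 92.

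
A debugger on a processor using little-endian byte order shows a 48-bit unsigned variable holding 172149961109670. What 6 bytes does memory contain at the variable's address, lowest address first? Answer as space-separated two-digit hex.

A6 B0 47 C9 91 9C

172149961109670 in hexadecimal, padded to 48 bits, is 0x9C91C947B0A6.
Split into bytes (most-significant first): 9C 91 C9 47 B0 A6.
In little-endian order the low byte comes first in memory.
So at ascending addresses the bytes are A6 B0 47 C9 91 9C.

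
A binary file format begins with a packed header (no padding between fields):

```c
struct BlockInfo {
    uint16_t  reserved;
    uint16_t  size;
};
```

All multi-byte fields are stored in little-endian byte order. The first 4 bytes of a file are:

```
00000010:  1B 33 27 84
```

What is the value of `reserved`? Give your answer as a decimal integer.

13083

`reserved` is the first field, at byte offset 0, occupying 2 bytes.
Bytes at offsets 0..1: 1B 33.
Little-endian stores the least-significant byte at the lowest address.
Reassemble most-significant byte first: 33 1B → 0x331B.
0x331B = 13083.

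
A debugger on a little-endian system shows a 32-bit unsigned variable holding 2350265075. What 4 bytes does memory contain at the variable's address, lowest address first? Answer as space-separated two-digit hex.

2350265075 in hexadecimal, padded to 32 bits, is 0x8C1632F3.
Split into bytes (most-significant first): 8C 16 32 F3.
In little-endian order the low byte comes first in memory.
So at ascending addresses the bytes are F3 32 16 8C.

F3 32 16 8C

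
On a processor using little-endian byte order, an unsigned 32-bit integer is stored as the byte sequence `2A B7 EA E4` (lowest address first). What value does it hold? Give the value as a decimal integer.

3840587562

In little-endian order the low byte comes first in memory.
Reassemble most-significant byte first: E4 EA B7 2A → 0xE4EAB72A.
0xE4EAB72A = 3840587562.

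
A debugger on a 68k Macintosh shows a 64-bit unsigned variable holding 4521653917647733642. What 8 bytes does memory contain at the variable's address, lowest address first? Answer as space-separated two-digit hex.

4521653917647733642 in hexadecimal, padded to 64 bits, is 0x3EC0244806A5838A.
Split into bytes (most-significant first): 3E C0 24 48 06 A5 83 8A.
Big-endian stores the most-significant byte at the lowest address.
So the memory order matches the most-significant-first order: 3E C0 24 48 06 A5 83 8A.

3E C0 24 48 06 A5 83 8A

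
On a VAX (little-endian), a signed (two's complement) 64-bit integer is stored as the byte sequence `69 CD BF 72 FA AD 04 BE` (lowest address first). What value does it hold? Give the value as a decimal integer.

-4754484015417799319

Little-endian: lowest address holds the least-significant byte.
Reassemble most-significant byte first: BE 04 AD FA 72 BF CD 69 → 0xBE04ADFA72BFCD69.
Top bit is set, so as a signed 64-bit value this is 0xBE04ADFA72BFCD69 − 2^64 = -4754484015417799319.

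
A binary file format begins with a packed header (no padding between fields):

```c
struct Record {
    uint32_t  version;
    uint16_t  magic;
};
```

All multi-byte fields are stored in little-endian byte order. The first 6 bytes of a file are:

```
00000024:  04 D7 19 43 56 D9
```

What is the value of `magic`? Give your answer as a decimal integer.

55638

`magic` follows `version` (4 bytes), so it starts at byte offset 4 and occupies 2 bytes.
Bytes at offsets 4..5: 56 D9.
In little-endian order the low byte comes first in memory.
Reassemble most-significant byte first: D9 56 → 0xD956.
0xD956 = 55638.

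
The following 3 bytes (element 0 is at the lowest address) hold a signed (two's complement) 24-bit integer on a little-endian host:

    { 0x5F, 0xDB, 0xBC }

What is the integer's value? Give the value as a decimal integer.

-4400289

In little-endian order the low byte comes first in memory.
Reassemble most-significant byte first: BC DB 5F → 0xBCDB5F.
Top bit is set, so as a signed 24-bit value this is 0xBCDB5F − 2^24 = -4400289.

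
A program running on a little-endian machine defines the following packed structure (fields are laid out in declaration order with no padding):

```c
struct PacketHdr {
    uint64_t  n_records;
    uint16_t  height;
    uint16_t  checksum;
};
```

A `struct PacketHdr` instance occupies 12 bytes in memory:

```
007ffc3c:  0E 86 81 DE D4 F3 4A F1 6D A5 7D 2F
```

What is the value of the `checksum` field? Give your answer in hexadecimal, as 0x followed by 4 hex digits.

`checksum` follows `n_records` (8 B), `height` (2 B), so it starts at offset 8 + 2 = 10 and occupies 2 bytes.
Bytes at offsets 10..11: 7D 2F.
Little-endian: lowest address holds the least-significant byte.
Reassemble most-significant byte first: 2F 7D → 0x2F7D.

0x2F7D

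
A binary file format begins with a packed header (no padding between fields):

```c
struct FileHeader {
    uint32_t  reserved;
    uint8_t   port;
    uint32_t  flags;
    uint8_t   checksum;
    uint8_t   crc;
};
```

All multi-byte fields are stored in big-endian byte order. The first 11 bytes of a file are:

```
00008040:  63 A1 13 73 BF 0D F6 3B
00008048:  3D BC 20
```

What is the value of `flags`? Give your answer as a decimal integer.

234240829

`flags` follows `reserved` (4 B), `port` (1 B), so it starts at offset 4 + 1 = 5 and occupies 4 bytes.
Bytes at offsets 5..8: 0D F6 3B 3D.
Big-endian: lowest address holds the most-significant byte.
The bytes are already most-significant first: 0x0DF63B3D.
0x0DF63B3D = 234240829.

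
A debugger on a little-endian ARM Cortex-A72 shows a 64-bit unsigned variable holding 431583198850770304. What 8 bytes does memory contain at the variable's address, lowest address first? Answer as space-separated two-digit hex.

80 E5 86 FA A1 4A FD 05

431583198850770304 in hexadecimal, padded to 64 bits, is 0x05FD4AA1FA86E580.
Split into bytes (most-significant first): 05 FD 4A A1 FA 86 E5 80.
Little-endian stores the least-significant byte at the lowest address.
So at ascending addresses the bytes are 80 E5 86 FA A1 4A FD 05.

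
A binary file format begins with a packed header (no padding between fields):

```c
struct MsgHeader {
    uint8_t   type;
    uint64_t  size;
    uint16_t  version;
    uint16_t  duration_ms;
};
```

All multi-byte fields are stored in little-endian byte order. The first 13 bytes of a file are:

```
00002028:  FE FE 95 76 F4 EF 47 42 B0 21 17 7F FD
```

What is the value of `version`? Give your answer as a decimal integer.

`version` follows `type` (1 B), `size` (8 B), so it starts at offset 1 + 8 = 9 and occupies 2 bytes.
Bytes at offsets 9..10: 21 17.
Little-endian: lowest address holds the least-significant byte.
Reassemble most-significant byte first: 17 21 → 0x1721.
0x1721 = 5921.

5921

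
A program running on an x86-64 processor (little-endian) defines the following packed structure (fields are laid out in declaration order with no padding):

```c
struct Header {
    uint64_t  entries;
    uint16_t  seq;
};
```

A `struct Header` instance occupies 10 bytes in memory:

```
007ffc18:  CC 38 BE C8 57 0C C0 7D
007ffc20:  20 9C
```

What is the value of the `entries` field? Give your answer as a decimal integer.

9061256021439035596

`entries` is the first field, at byte offset 0, occupying 8 bytes.
Bytes at offsets 0..7: CC 38 BE C8 57 0C C0 7D.
Little-endian stores the least-significant byte at the lowest address.
Reassemble most-significant byte first: 7D C0 0C 57 C8 BE 38 CC → 0x7DC00C57C8BE38CC.
0x7DC00C57C8BE38CC = 9061256021439035596.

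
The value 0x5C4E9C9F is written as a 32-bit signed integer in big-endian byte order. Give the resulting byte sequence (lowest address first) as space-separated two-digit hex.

Split into bytes (most-significant first): 5C 4E 9C 9F.
In big-endian order the high byte comes first in memory.
So the memory order matches the most-significant-first order: 5C 4E 9C 9F.

5C 4E 9C 9F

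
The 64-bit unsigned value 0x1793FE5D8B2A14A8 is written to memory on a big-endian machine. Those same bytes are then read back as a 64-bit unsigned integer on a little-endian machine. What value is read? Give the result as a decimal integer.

12111352075971891991

Stored big-endian, the bytes at ascending addresses are 17 93 FE 5D 8B 2A 14 A8.
Read back as little-endian, the first byte is least significant, giving 0xA8142A8B5DFE9317.
0xA8142A8B5DFE9317 = 12111352075971891991.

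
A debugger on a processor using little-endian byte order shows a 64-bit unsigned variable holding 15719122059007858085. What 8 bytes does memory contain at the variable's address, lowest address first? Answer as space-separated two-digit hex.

15719122059007858085 in hexadecimal, padded to 64 bits, is 0xDA258A3AAC2B95A5.
Split into bytes (most-significant first): DA 25 8A 3A AC 2B 95 A5.
Little-endian: lowest address holds the least-significant byte.
So at ascending addresses the bytes are A5 95 2B AC 3A 8A 25 DA.

A5 95 2B AC 3A 8A 25 DA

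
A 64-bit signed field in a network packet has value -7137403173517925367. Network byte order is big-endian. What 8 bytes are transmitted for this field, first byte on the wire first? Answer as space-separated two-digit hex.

9C F2 D9 A1 17 B7 E4 09

Two's complement of -7137403173517925367 in 64 bits: 7137403173517925367 = 0x630D265EE8481BF7; invert → 0x9CF2D9A117B7E408; add 1 → 0x9CF2D9A117B7E409.
Split into bytes (most-significant first): 9C F2 D9 A1 17 B7 E4 09.
Big-endian stores the most-significant byte at the lowest address.
So the memory order matches the most-significant-first order: 9C F2 D9 A1 17 B7 E4 09.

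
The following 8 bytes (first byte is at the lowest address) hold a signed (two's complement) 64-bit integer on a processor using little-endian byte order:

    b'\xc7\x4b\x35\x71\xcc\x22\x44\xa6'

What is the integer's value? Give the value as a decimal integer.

Little-endian stores the least-significant byte at the lowest address.
Reassemble most-significant byte first: A6 44 22 CC 71 35 4B C7 → 0xA64422CC71354BC7.
Top bit is set, so as a signed 64-bit value this is 0xA64422CC71354BC7 − 2^64 = -6466004903529198649.

-6466004903529198649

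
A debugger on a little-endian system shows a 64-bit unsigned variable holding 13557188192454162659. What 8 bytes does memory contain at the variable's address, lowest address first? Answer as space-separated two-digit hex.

13557188192454162659 in hexadecimal, padded to 64 bits, is 0xBC24CED4FC59B8E3.
Split into bytes (most-significant first): BC 24 CE D4 FC 59 B8 E3.
Little-endian: lowest address holds the least-significant byte.
So at ascending addresses the bytes are E3 B8 59 FC D4 CE 24 BC.

E3 B8 59 FC D4 CE 24 BC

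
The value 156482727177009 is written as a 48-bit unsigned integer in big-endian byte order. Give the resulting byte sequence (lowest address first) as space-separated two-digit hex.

156482727177009 in hexadecimal, padded to 48 bits, is 0x8E51F95DEB31.
Split into bytes (most-significant first): 8E 51 F9 5D EB 31.
Big-endian stores the most-significant byte at the lowest address.
So the memory order matches the most-significant-first order: 8E 51 F9 5D EB 31.

8E 51 F9 5D EB 31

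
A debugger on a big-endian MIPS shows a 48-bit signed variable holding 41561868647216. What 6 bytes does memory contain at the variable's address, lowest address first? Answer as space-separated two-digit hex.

25 CC E0 6A BB 30

41561868647216 in hexadecimal, padded to 48 bits, is 0x25CCE06ABB30.
Split into bytes (most-significant first): 25 CC E0 6A BB 30.
Big-endian stores the most-significant byte at the lowest address.
So the memory order matches the most-significant-first order: 25 CC E0 6A BB 30.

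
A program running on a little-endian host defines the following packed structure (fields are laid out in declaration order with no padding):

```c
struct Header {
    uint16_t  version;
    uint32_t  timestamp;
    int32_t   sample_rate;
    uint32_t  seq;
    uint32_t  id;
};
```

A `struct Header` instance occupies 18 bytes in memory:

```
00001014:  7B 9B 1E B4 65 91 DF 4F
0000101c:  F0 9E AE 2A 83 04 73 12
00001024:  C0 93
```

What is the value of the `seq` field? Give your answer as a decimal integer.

`seq` follows `version` (2 B), `timestamp` (4 B), `sample_rate` (4 B), so it starts at offset 2 + 4 + 4 = 10 and occupies 4 bytes.
Bytes at offsets 10..13: AE 2A 83 04.
In little-endian order the low byte comes first in memory.
Reassemble most-significant byte first: 04 83 2A AE → 0x04832AAE.
0x04832AAE = 75705006.

75705006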